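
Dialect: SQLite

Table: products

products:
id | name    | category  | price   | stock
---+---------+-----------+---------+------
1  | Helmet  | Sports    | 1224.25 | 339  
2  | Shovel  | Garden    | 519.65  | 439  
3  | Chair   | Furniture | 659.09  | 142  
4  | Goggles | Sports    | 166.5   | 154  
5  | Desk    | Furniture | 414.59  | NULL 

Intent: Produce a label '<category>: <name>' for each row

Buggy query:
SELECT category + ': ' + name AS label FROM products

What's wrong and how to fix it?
Bug: '+' is numeric addition; on text columns SQLite converts them to 0 instead of concatenating

Fix: Use the || operator for string concatenation

Corrected query:
SELECT category || ': ' || name AS label FROM products

Result:
label           
----------------
Sports: Helmet  
Garden: Shovel  
Furniture: Chair
Sports: Goggles 
Furniture: Desk 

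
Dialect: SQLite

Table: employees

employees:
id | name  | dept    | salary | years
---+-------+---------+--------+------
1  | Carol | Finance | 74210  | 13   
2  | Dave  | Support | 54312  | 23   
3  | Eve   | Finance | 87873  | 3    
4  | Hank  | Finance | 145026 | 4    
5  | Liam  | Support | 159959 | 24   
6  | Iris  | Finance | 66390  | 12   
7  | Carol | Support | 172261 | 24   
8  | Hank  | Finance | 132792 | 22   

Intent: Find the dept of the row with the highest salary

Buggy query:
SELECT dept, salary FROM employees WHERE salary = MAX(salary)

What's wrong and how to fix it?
Bug: WHERE is evaluated per row; an aggregate over the whole table isn't defined there

Fix: Wrap MAX in a scalar subquery so WHERE compares against a single value

Corrected query:
SELECT dept, salary FROM employees WHERE salary = (SELECT MAX(salary) FROM employees)

Result:
dept    | salary
--------+-------
Support | 172261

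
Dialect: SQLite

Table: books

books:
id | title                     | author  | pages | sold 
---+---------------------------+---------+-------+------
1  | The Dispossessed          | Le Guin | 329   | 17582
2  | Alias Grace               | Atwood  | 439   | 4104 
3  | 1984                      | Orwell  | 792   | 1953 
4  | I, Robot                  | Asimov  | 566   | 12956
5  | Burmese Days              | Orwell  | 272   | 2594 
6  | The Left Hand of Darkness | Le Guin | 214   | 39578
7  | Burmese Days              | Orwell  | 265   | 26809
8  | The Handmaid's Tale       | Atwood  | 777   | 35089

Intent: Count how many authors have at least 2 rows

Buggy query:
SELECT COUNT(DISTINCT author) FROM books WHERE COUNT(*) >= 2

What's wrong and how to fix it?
Bug: COUNT(*) cannot appear in WHERE; the per-group count doesn't exist yet

Fix: Group first with HAVING COUNT(*) >= 2, then COUNT the resulting groups

Corrected query:
SELECT COUNT(*) FROM (SELECT author FROM books GROUP BY author HAVING COUNT(*) >= 2)

Result:
COUNT(*)
--------
3       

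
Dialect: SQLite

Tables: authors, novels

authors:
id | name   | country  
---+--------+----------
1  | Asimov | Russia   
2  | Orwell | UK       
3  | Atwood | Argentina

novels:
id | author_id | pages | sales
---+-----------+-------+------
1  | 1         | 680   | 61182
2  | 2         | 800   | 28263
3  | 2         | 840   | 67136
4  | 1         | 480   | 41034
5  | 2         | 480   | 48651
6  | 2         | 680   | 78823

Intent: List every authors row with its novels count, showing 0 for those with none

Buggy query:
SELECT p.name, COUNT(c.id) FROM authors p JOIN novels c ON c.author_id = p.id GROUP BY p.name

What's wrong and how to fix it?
Bug: INNER JOIN drops authors rows that have no matching novels rows

Fix: Switch to LEFT JOIN to retain unmatched parent rows

Corrected query:
SELECT p.name, COUNT(c.id) FROM authors p LEFT JOIN novels c ON c.author_id = p.id GROUP BY p.name

Result:
name   | COUNT(c.id)
-------+------------
Asimov | 2          
Atwood | 0          
Orwell | 4          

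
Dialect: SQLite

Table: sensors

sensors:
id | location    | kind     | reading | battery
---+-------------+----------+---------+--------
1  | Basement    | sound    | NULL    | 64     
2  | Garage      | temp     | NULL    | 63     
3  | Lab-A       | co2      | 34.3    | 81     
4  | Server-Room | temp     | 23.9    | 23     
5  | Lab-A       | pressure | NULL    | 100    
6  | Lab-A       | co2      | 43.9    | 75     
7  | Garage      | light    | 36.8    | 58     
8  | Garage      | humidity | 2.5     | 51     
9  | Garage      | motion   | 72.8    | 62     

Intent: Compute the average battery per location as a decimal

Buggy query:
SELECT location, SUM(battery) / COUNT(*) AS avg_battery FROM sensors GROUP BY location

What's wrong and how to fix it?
Bug: SUM(battery) and COUNT(*) are both integers; the division truncates the fractional part

Fix: Multiply by 1.0 (or CAST to REAL) to force floating-point division

Corrected query:
SELECT location, SUM(battery) * 1.0 / COUNT(*) AS avg_battery FROM sensors GROUP BY location

Result:
location    | avg_battery
------------+------------
Basement    | 64         
Garage      | 58.5       
Lab-A       | 85.333333  
Server-Room | 23         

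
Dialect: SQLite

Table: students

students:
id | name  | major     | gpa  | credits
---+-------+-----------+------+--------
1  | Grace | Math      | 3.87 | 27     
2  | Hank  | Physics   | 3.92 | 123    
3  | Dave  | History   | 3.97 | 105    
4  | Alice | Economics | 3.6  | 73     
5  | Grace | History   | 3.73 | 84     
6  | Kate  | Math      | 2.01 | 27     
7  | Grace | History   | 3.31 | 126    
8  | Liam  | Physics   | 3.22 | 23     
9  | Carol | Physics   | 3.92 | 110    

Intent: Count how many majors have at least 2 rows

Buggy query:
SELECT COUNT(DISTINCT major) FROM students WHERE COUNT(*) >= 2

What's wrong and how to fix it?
Bug: WHERE filters individual rows, not groups, so a group-level COUNT is invalid there

Fix: Group first with HAVING COUNT(*) >= 2, then COUNT the resulting groups

Corrected query:
SELECT COUNT(*) FROM (SELECT major FROM students GROUP BY major HAVING COUNT(*) >= 2)

Result:
COUNT(*)
--------
3       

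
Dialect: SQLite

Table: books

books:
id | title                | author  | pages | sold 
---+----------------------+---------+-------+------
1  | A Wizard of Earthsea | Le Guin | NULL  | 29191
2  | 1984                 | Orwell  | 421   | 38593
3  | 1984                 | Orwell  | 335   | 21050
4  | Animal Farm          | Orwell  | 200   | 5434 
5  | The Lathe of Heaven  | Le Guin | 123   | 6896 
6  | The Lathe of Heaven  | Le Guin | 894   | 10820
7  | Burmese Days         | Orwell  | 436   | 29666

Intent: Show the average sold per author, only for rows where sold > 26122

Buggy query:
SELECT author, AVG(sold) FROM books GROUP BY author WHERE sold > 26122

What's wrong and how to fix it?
Bug: Row-level WHERE must come before GROUP BY in the clause order

Fix: Move the WHERE clause before GROUP BY

Corrected query:
SELECT author, AVG(sold) FROM books WHERE sold > 26122 GROUP BY author

Result:
author  | AVG(sold)
--------+----------
Le Guin | 29191    
Orwell  | 34129.5  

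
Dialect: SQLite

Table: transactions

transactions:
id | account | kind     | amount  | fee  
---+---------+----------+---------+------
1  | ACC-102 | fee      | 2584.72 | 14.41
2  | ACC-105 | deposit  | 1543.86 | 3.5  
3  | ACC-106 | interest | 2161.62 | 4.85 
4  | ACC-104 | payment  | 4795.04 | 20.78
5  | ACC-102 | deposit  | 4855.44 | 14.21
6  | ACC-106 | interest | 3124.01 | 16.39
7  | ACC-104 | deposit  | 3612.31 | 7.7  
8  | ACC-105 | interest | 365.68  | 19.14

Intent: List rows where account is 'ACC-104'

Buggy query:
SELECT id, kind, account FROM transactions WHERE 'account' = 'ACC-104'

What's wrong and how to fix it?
Bug: 'account' in single quotes is a string literal, not the column; the comparison is literal-vs-literal and never true

Fix: Reference the column as account without single quotes

Corrected query:
SELECT id, kind, account FROM transactions WHERE account = 'ACC-104'

Result:
id | kind    | account
---+---------+--------
4  | payment | ACC-104
7  | deposit | ACC-104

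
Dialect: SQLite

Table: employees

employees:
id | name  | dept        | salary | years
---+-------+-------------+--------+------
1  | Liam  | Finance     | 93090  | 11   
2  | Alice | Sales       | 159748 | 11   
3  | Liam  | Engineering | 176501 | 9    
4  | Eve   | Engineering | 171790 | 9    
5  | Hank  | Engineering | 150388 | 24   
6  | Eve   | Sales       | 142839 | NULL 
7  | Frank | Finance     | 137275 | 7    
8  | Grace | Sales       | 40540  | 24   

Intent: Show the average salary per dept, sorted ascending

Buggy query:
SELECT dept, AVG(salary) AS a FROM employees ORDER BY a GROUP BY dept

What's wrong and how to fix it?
Bug: GROUP BY must precede ORDER BY

Fix: Move ORDER BY to the end, after GROUP BY

Corrected query:
SELECT dept, AVG(salary) AS a FROM employees GROUP BY dept ORDER BY a

Result:
dept        | a            
------------+--------------
Sales       | 114375.666667
Finance     | 115182.5     
Engineering | 166226.333333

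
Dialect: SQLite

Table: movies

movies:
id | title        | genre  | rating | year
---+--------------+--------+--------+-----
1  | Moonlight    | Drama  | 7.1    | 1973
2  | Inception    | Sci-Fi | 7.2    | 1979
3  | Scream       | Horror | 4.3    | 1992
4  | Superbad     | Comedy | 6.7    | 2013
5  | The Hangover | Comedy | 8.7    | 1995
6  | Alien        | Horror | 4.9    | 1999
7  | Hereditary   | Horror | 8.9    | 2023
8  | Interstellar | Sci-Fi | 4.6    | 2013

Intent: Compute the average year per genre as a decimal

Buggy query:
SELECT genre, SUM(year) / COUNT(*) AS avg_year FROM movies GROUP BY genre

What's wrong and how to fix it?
Bug: SUM(year) and COUNT(*) are both integers; the division truncates the fractional part

Fix: Cast one side to REAL so the division keeps the fractional part

Corrected query:
SELECT genre, SUM(year) * 1.0 / COUNT(*) AS avg_year FROM movies GROUP BY genre

Result:
genre  | avg_year   
-------+------------
Comedy | 2004       
Drama  | 1973       
Horror | 2004.666667
Sci-Fi | 1996       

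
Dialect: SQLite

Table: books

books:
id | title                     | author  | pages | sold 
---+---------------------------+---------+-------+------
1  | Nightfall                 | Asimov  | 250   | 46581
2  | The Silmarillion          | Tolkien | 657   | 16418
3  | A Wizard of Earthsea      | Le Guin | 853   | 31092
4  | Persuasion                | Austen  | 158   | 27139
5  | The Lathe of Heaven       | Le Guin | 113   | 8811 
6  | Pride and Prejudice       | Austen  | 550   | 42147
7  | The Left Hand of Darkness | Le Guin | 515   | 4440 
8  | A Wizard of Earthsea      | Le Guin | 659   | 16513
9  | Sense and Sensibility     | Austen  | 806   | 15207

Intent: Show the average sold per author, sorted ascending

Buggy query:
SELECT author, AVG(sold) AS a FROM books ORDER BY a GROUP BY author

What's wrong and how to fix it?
Bug: GROUP BY must precede ORDER BY

Fix: Reorder: SELECT … FROM … GROUP BY … ORDER BY …

Corrected query:
SELECT author, AVG(sold) AS a FROM books GROUP BY author ORDER BY a

Result:
author  | a           
--------+-------------
Le Guin | 15214       
Tolkien | 16418       
Austen  | 28164.333333
Asimov  | 46581       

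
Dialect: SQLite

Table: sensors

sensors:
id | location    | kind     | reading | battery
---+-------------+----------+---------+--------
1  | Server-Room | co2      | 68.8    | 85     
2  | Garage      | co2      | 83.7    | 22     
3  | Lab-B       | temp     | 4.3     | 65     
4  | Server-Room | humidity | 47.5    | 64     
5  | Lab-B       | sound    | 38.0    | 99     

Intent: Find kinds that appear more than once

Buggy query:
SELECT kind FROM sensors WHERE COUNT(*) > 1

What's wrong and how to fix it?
Bug: COUNT(*) is an aggregate and cannot be used in WHERE

Fix: Group first, then use HAVING for the count condition

Corrected query:
SELECT kind FROM sensors GROUP BY kind HAVING COUNT(*) > 1

Result:
kind
----
co2 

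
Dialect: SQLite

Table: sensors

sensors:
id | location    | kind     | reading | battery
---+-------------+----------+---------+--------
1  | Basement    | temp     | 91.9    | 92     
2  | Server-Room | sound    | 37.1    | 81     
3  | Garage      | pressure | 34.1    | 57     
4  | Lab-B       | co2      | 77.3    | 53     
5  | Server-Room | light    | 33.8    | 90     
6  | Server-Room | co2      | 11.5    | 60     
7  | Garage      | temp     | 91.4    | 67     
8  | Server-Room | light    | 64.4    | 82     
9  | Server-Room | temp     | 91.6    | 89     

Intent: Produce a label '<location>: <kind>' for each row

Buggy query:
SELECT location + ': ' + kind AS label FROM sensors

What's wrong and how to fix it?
Bug: SQLite uses || for string concatenation; + coerces text to numbers (yielding 0)

Fix: Use the || operator for string concatenation

Corrected query:
SELECT location || ': ' || kind AS label FROM sensors

Result:
label             
------------------
Basement: temp    
Server-Room: sound
Garage: pressure  
Lab-B: co2        
Server-Room: light
Server-Room: co2  
Garage: temp      
Server-Room: light
Server-Room: temp 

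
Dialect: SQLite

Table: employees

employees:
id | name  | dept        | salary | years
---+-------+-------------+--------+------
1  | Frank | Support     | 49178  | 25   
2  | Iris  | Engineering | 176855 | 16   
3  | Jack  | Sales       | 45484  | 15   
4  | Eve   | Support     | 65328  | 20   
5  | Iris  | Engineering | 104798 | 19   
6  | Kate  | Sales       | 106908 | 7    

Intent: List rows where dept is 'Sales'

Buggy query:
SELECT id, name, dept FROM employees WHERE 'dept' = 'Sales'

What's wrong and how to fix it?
Bug: 'dept' in single quotes is a string literal, not the column; the comparison is literal-vs-literal and never true

Fix: Remove the quotes around the column name (or use double quotes for an identifier)

Corrected query:
SELECT id, name, dept FROM employees WHERE dept = 'Sales'

Result:
id | name | dept 
---+------+------
3  | Jack | Sales
6  | Kate | Sales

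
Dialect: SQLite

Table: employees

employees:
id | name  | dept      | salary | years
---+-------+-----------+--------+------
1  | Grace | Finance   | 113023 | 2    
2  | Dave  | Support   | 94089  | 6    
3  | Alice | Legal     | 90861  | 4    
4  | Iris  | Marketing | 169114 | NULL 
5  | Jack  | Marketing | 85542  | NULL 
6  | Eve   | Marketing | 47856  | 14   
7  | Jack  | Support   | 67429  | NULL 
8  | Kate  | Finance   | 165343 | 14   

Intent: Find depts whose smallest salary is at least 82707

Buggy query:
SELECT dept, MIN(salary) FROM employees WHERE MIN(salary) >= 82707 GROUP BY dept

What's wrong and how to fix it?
Bug: MIN() in WHERE is a misuse of aggregate

Fix: Use HAVING for the per-group MIN condition

Corrected query:
SELECT dept, MIN(salary) FROM employees GROUP BY dept HAVING MIN(salary) >= 82707

Result:
dept    | MIN(salary)
--------+------------
Finance | 113023     
Legal   | 90861      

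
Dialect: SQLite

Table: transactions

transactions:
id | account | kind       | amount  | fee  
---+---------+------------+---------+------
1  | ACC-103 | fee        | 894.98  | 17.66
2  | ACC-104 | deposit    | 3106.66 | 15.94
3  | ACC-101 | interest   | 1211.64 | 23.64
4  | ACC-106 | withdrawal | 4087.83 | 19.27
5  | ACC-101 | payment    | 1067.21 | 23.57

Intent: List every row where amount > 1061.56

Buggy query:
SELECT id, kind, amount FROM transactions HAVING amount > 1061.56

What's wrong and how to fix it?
Bug: This is a non-aggregate query (no GROUP BY, no aggregates), so in SQLite the HAVING clause is invalid here; a row-level condition belongs in WHERE

Fix: Replace HAVING with WHERE since the condition applies to individual rows

Corrected query:
SELECT id, kind, amount FROM transactions WHERE amount > 1061.56

Result:
id | kind       | amount 
---+------------+--------
2  | deposit    | 3106.66
3  | interest   | 1211.64
4  | withdrawal | 4087.83
5  | payment    | 1067.21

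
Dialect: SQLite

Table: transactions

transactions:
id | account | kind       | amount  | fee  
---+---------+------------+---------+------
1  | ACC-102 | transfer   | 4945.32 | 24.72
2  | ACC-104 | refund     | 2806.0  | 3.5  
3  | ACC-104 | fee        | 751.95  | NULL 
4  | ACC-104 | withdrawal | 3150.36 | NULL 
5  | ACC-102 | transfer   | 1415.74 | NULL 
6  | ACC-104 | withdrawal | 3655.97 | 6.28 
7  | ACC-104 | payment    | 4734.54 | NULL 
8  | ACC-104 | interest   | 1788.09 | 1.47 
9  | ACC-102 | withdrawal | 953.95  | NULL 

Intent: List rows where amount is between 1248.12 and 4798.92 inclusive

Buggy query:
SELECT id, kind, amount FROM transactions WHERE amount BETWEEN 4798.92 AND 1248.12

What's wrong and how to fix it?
Bug: BETWEEN expects the lower bound first; with 4798.92 AND 1248.12 the range is empty

Fix: Write BETWEEN 1248.12 AND 4798.92

Corrected query:
SELECT id, kind, amount FROM transactions WHERE amount BETWEEN 1248.12 AND 4798.92

Result:
id | kind       | amount 
---+------------+--------
2  | refund     | 2806   
4  | withdrawal | 3150.36
5  | transfer   | 1415.74
6  | withdrawal | 3655.97
7  | payment    | 4734.54
8  | interest   | 1788.09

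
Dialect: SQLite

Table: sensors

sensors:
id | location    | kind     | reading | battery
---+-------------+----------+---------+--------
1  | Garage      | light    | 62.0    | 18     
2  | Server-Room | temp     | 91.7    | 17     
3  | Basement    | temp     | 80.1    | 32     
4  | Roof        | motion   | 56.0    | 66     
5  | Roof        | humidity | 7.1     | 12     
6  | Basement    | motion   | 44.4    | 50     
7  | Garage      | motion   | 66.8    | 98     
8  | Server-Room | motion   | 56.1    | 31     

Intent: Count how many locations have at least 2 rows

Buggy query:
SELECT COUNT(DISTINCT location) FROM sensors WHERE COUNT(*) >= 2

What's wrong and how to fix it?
Bug: COUNT(*) cannot appear in WHERE; the per-group count doesn't exist yet

Fix: Use a subquery that GROUPs and filters with HAVING, then count its rows

Corrected query:
SELECT COUNT(*) FROM (SELECT location FROM sensors GROUP BY location HAVING COUNT(*) >= 2)

Result:
COUNT(*)
--------
4       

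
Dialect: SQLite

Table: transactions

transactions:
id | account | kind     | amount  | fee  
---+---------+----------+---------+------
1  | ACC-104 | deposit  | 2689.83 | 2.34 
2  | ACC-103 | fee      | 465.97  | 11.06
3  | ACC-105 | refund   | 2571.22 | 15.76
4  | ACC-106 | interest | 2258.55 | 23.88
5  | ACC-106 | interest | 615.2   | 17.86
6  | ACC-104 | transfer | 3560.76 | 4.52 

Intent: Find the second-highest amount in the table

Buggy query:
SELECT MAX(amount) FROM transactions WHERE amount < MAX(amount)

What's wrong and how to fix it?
Bug: MAX(amount) on the right of the comparison is an aggregate-in-WHERE error

Fix: Put the inner MAX in a scalar subquery

Corrected query:
SELECT MAX(amount) FROM transactions WHERE amount < (SELECT MAX(amount) FROM transactions)

Result:
MAX(amount)
-----------
2689.83    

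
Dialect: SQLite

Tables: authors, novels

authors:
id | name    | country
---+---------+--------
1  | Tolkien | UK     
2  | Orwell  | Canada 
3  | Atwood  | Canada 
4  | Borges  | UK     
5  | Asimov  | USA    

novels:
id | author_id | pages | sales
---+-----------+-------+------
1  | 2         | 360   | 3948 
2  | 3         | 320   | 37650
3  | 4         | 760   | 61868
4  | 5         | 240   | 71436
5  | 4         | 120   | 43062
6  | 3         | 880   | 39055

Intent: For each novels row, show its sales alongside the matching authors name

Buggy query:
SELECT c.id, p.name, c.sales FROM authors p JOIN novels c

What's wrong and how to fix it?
Bug: JOIN with no ON clause produces a cartesian product; every novels row pairs with every authors row

Fix: Add ON c.author_id = p.id to the JOIN

Corrected query:
SELECT c.id, p.name, c.sales FROM authors p JOIN novels c ON c.author_id = p.id

Result:
id | name   | sales
---+--------+------
1  | Orwell | 3948 
2  | Atwood | 37650
3  | Borges | 61868
4  | Asimov | 71436
5  | Borges | 43062
6  | Atwood | 39055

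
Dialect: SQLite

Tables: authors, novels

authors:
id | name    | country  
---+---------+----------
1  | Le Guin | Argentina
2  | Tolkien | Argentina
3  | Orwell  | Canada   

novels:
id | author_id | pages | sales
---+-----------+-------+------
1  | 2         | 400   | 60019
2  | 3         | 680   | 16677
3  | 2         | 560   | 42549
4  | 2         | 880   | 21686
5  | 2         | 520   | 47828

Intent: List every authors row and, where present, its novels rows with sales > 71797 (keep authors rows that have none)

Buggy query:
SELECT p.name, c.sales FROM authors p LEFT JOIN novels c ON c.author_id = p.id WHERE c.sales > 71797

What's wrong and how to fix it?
Bug: A WHERE condition on the right-hand table after LEFT JOIN drops unmatched parents

Fix: Move the right-table condition into the ON clause so unmatched parents are kept

Corrected query:
SELECT p.name, c.sales FROM authors p LEFT JOIN novels c ON c.author_id = p.id AND c.sales > 71797

Result:
name    | sales
--------+------
Le Guin | NULL 
Tolkien | NULL 
Orwell  | NULL 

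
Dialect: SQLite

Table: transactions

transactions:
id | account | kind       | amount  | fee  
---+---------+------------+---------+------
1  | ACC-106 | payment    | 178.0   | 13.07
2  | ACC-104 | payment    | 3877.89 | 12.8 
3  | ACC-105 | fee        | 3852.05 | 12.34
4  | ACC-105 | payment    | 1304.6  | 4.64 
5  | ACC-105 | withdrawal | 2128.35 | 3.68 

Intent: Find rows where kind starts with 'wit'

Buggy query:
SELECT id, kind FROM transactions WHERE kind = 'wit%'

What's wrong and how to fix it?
Bug: Wildcards only work with LIKE; '=' treats '%' as a literal character

Fix: Replace '=' with LIKE so 'wit%' is treated as a pattern

Corrected query:
SELECT id, kind FROM transactions WHERE kind LIKE 'wit%'

Result:
id | kind      
---+-----------
5  | withdrawal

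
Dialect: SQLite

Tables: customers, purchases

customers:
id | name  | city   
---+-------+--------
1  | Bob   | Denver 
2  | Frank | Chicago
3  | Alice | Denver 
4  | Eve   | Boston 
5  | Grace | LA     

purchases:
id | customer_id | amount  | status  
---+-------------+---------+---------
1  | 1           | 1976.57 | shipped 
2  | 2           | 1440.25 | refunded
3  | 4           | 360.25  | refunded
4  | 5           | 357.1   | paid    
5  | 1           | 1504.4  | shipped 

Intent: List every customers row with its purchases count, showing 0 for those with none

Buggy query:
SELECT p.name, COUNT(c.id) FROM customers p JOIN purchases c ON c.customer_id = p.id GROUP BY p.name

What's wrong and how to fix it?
Bug: INNER JOIN drops customers rows that have no matching purchases rows

Fix: Use LEFT JOIN so parents without children still appear (COUNT(c.id) gives 0)

Corrected query:
SELECT p.name, COUNT(c.id) FROM customers p LEFT JOIN purchases c ON c.customer_id = p.id GROUP BY p.name

Result:
name  | COUNT(c.id)
------+------------
Alice | 0          
Bob   | 2          
Eve   | 1          
Frank | 1          
Grace | 1          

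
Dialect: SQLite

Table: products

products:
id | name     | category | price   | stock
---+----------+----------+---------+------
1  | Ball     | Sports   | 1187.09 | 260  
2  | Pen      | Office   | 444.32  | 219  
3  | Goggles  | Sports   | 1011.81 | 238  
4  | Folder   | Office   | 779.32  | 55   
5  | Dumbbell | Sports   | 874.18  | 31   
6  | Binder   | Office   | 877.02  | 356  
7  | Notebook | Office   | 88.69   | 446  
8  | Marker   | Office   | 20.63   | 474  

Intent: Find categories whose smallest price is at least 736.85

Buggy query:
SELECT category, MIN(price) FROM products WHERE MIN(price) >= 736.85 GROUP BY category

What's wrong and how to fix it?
Bug: MIN() in WHERE is a misuse of aggregate

Fix: Use HAVING for the per-group MIN condition

Corrected query:
SELECT category, MIN(price) FROM products GROUP BY category HAVING MIN(price) >= 736.85

Result:
category | MIN(price)
---------+-----------
Sports   | 874.18    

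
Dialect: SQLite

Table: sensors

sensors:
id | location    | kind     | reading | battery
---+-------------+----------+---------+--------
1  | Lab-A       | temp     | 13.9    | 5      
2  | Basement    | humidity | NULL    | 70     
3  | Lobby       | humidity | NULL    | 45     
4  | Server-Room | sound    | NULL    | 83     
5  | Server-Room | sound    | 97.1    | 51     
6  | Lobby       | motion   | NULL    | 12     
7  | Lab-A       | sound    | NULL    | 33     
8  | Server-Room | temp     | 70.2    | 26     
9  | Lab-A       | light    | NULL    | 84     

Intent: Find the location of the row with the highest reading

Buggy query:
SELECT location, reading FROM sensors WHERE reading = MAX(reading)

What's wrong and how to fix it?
Bug: MAX(reading) is an aggregate and cannot be used directly in WHERE

Fix: Use a subquery: WHERE reading = (SELECT MAX(reading) FROM sensors)

Corrected query:
SELECT location, reading FROM sensors WHERE reading = (SELECT MAX(reading) FROM sensors)

Result:
location    | reading
------------+--------
Server-Room | 97.1   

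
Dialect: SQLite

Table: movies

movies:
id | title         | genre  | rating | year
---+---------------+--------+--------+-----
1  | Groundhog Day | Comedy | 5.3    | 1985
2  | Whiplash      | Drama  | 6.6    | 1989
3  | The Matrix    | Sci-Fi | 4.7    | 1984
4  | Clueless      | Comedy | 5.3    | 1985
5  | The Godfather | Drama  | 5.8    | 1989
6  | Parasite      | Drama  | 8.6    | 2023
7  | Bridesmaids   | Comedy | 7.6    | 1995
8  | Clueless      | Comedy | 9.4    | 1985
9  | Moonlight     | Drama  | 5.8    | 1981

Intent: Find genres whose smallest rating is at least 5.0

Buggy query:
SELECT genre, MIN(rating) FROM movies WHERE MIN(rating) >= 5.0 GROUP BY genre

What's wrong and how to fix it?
Bug: Aggregates like MIN are computed per group after WHERE runs

Fix: Use HAVING for the per-group MIN condition

Corrected query:
SELECT genre, MIN(rating) FROM movies GROUP BY genre HAVING MIN(rating) >= 5.0

Result:
genre  | MIN(rating)
-------+------------
Comedy | 5.3        
Drama  | 5.8        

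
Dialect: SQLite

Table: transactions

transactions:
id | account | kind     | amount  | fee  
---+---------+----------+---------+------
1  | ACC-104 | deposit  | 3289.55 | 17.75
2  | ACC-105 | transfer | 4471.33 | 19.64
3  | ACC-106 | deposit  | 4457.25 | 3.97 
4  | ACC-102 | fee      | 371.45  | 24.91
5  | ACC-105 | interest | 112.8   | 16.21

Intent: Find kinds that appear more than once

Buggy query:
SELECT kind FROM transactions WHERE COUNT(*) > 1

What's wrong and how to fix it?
Bug: WHERE can't reference COUNT(*); aggregates are computed after WHERE

Fix: GROUP BY kind, then filter groups with HAVING COUNT(*) > 1

Corrected query:
SELECT kind FROM transactions GROUP BY kind HAVING COUNT(*) > 1

Result:
kind   
-------
deposit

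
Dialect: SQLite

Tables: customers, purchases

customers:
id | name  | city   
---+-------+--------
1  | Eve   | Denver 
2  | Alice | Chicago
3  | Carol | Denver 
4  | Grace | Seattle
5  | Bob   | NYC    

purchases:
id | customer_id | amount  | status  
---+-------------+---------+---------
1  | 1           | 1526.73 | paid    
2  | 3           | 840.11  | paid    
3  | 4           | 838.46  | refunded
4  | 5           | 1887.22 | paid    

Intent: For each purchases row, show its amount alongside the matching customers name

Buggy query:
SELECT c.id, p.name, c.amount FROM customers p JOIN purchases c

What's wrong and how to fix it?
Bug: Missing join condition: each purchases row is matched to all customers rows instead of just its own

Fix: Add ON c.customer_id = p.id to the JOIN

Corrected query:
SELECT c.id, p.name, c.amount FROM customers p JOIN purchases c ON c.customer_id = p.id

Result:
id | name  | amount 
---+-------+--------
1  | Eve   | 1526.73
2  | Carol | 840.11 
3  | Grace | 838.46 
4  | Bob   | 1887.22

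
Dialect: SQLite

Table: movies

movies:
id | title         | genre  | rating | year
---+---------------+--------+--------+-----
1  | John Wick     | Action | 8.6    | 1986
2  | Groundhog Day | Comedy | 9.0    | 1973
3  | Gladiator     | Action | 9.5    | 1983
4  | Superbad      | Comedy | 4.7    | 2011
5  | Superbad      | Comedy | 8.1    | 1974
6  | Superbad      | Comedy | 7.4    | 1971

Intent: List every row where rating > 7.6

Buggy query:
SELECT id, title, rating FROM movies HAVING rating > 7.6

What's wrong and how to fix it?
Bug: This is a non-aggregate query (no GROUP BY, no aggregates), so in SQLite the HAVING clause is invalid here; a row-level condition belongs in WHERE

Fix: Use WHERE for row-level filtering

Corrected query:
SELECT id, title, rating FROM movies WHERE rating > 7.6

Result:
id | title         | rating
---+---------------+-------
1  | John Wick     | 8.6   
2  | Groundhog Day | 9     
3  | Gladiator     | 9.5   
5  | Superbad      | 8.1   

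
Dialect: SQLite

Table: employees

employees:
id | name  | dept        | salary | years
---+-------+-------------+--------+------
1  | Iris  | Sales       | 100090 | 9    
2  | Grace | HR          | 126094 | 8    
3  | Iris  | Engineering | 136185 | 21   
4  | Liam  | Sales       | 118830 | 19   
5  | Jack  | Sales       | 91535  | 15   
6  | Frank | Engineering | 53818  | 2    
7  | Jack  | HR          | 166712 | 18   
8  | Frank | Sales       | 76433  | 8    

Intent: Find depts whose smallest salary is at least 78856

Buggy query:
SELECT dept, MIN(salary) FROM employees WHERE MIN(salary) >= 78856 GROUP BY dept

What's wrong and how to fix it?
Bug: MIN() in WHERE is a misuse of aggregate

Fix: Use HAVING for the per-group MIN condition

Corrected query:
SELECT dept, MIN(salary) FROM employees GROUP BY dept HAVING MIN(salary) >= 78856

Result:
dept | MIN(salary)
-----+------------
HR   | 126094     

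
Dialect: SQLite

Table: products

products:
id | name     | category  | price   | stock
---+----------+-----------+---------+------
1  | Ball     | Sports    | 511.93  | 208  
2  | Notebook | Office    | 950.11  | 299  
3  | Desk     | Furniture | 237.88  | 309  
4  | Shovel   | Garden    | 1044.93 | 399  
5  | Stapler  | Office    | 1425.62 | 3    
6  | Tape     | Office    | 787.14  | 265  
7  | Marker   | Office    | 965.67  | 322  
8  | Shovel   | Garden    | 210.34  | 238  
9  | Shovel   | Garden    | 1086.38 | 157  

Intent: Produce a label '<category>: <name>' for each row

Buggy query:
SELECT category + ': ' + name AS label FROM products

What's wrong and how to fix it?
Bug: SQLite uses || for string concatenation; + coerces text to numbers (yielding 0)

Fix: Replace + with || to concatenate text

Corrected query:
SELECT category || ': ' || name AS label FROM products

Result:
label           
----------------
Sports: Ball    
Office: Notebook
Furniture: Desk 
Garden: Shovel  
Office: Stapler 
Office: Tape    
Office: Marker  
Garden: Shovel  
Garden: Shovel  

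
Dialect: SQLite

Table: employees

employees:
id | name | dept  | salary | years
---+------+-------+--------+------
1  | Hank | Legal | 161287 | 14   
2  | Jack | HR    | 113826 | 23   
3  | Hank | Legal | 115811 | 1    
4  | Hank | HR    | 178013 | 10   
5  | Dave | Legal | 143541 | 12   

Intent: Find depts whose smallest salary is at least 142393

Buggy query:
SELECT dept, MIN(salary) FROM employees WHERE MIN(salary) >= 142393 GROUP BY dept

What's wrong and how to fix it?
Bug: MIN() in WHERE is a misuse of aggregate

Fix: Replace WHERE with HAVING after the GROUP BY

Corrected query:
SELECT dept, MIN(salary) FROM employees GROUP BY dept HAVING MIN(salary) >= 142393

Result:
(no rows)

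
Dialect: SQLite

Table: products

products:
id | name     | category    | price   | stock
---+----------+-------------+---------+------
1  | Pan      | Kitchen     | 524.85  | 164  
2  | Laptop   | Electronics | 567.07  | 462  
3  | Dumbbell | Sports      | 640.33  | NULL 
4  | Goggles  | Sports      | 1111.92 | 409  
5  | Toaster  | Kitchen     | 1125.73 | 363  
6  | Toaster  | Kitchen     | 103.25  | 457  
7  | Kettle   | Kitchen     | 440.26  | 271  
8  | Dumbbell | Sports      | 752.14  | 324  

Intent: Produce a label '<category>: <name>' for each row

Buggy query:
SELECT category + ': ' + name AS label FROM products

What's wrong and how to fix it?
Bug: SQLite uses || for string concatenation; + coerces text to numbers (yielding 0)

Fix: Replace + with || to concatenate text

Corrected query:
SELECT category || ': ' || name AS label FROM products

Result:
label              
-------------------
Kitchen: Pan       
Electronics: Laptop
Sports: Dumbbell   
Sports: Goggles    
Kitchen: Toaster   
Kitchen: Toaster   
Kitchen: Kettle    
Sports: Dumbbell   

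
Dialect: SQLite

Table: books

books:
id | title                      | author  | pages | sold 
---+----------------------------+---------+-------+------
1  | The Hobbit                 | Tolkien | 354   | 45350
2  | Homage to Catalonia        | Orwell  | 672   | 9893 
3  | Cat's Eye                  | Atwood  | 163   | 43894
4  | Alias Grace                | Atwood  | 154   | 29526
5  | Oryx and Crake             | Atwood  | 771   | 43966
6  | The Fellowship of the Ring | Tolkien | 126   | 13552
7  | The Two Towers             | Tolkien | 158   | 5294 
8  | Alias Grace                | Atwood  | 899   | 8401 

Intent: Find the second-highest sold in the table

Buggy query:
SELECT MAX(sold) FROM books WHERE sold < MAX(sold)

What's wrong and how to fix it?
Bug: The inner MAX is an aggregate inside WHERE, which is not allowed

Fix: Put the inner MAX in a scalar subquery

Corrected query:
SELECT MAX(sold) FROM books WHERE sold < (SELECT MAX(sold) FROM books)

Result:
MAX(sold)
---------
43966    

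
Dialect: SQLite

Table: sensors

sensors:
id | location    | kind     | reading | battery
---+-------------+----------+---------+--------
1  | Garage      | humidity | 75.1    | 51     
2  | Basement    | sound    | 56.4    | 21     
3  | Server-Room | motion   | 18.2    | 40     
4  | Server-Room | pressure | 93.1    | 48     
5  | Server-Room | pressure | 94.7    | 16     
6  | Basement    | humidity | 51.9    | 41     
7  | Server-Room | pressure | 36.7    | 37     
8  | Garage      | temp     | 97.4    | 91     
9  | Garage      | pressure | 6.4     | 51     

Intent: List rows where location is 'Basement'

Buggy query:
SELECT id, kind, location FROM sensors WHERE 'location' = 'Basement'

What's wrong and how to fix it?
Bug: Single quotes denote string literals in SQL; the column name is being compared as a constant string

Fix: Remove the quotes around the column name (or use double quotes for an identifier)

Corrected query:
SELECT id, kind, location FROM sensors WHERE location = 'Basement'

Result:
id | kind     | location
---+----------+---------
2  | sound    | Basement
6  | humidity | Basement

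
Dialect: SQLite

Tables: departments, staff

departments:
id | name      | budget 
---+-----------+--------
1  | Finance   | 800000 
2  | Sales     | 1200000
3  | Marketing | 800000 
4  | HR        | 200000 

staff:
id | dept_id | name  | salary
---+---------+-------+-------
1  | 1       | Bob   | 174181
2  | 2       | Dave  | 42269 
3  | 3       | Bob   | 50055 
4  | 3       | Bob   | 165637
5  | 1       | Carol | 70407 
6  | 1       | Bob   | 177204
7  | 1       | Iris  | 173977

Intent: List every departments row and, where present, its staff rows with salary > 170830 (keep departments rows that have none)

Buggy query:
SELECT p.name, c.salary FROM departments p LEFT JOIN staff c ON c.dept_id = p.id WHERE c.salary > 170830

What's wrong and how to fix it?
Bug: A WHERE condition on the right-hand table after LEFT JOIN drops unmatched parents

Fix: Move the right-table condition into the ON clause so unmatched parents are kept

Corrected query:
SELECT p.name, c.salary FROM departments p LEFT JOIN staff c ON c.dept_id = p.id AND c.salary > 170830

Result:
name      | salary
----------+-------
Finance   | 173977
Finance   | 174181
Finance   | 177204
Sales     | NULL  
Marketing | NULL  
HR        | NULL  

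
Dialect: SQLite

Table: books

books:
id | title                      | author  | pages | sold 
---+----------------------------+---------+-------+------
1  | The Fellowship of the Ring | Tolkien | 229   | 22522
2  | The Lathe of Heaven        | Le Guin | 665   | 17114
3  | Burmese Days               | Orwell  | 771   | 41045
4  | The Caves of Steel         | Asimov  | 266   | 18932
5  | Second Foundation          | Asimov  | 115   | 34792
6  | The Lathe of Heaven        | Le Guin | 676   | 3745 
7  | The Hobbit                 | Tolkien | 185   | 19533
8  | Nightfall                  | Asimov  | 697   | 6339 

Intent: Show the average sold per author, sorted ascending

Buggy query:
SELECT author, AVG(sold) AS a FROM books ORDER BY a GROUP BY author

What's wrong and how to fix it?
Bug: ORDER BY appears before GROUP BY; SQL clause order requires GROUP BY first

Fix: Move ORDER BY to the end, after GROUP BY

Corrected query:
SELECT author, AVG(sold) AS a FROM books GROUP BY author ORDER BY a

Result:
author  | a      
--------+--------
Le Guin | 10429.5
Asimov  | 20021  
Tolkien | 21027.5
Orwell  | 41045  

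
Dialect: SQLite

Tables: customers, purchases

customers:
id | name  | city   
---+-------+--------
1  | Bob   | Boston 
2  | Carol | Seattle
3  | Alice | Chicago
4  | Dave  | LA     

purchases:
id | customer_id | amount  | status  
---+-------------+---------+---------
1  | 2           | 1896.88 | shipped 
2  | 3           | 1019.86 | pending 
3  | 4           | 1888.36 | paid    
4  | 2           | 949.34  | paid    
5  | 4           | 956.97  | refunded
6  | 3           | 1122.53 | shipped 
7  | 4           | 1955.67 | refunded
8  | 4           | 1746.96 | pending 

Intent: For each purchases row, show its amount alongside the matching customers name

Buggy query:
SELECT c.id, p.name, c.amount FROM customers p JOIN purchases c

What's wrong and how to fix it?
Bug: Missing join condition: each purchases row is matched to all customers rows instead of just its own

Fix: Add ON c.customer_id = p.id to the JOIN

Corrected query:
SELECT c.id, p.name, c.amount FROM customers p JOIN purchases c ON c.customer_id = p.id

Result:
id | name  | amount 
---+-------+--------
1  | Carol | 1896.88
2  | Alice | 1019.86
3  | Dave  | 1888.36
4  | Carol | 949.34 
5  | Dave  | 956.97 
6  | Alice | 1122.53
7  | Dave  | 1955.67
8  | Dave  | 1746.96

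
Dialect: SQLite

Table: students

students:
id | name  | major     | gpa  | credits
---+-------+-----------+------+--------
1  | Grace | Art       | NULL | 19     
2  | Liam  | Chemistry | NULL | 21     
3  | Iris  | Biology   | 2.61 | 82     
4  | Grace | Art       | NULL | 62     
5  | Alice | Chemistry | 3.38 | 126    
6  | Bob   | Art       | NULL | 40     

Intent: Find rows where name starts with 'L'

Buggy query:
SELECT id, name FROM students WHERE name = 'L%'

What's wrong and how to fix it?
Bug: '=' compares the literal string including the % character; pattern matching needs LIKE

Fix: Use LIKE for wildcard pattern matching

Corrected query:
SELECT id, name FROM students WHERE name LIKE 'L%'

Result:
id | name
---+-----
2  | Liam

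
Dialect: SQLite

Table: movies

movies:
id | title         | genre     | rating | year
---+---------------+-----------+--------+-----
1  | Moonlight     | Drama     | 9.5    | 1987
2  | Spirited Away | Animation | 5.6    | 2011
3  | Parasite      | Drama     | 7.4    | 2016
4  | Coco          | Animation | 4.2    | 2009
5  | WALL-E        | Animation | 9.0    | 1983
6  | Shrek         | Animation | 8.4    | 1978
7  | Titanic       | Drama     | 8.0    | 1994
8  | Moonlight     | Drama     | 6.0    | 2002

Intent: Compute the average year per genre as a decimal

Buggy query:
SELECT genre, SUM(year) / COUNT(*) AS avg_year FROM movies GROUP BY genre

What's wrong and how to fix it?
Bug: Both operands are integers, so '/' performs integer division and truncates

Fix: Cast one side to REAL so the division keeps the fractional part

Corrected query:
SELECT genre, SUM(year) * 1.0 / COUNT(*) AS avg_year FROM movies GROUP BY genre

Result:
genre     | avg_year
----------+---------
Animation | 1995.25 
Drama     | 1999.75 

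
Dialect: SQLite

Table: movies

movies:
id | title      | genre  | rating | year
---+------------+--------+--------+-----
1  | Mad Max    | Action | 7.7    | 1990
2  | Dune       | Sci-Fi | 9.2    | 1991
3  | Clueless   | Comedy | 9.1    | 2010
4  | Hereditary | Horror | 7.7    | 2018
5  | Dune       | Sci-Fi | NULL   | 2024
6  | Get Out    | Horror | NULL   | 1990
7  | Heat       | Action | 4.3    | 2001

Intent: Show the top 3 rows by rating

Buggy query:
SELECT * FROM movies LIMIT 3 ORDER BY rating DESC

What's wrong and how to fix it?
Bug: LIMIT must come after ORDER BY

Fix: Sort with ORDER BY, then apply LIMIT

Corrected query:
SELECT * FROM movies ORDER BY rating DESC LIMIT 3

Result:
id | title    | genre  | rating | year
---+----------+--------+--------+-----
2  | Dune     | Sci-Fi | 9.2    | 1991
3  | Clueless | Comedy | 9.1    | 2010
1  | Mad Max  | Action | 7.7    | 1990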